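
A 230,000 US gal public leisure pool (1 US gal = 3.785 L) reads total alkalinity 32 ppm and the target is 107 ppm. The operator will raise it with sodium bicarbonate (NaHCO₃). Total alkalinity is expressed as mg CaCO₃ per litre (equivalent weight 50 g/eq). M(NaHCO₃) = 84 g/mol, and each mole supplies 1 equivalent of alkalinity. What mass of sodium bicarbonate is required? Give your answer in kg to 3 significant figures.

110 kg

Volume: 230,000 US gal × 3.785 L/gal = 870,550 L.
Alkalinity to add: (107 − 32) = 75 mg/L as CaCO₃ × 870,550 L = 65,290 g as CaCO₃.
Equivalents: 65,290 g ÷ 50 g/eq = 1306 eq.
NaHCO₃ supplies 1 eq per mole → 1306 mol.
Mass: 1306 mol × 84 g/mol = 109,700 g.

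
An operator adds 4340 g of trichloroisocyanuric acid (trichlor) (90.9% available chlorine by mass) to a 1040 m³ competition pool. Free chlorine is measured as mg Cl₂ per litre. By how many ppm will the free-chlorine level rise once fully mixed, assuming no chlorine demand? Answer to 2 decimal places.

3.79 ppm

Volume: 1040 m³ = 1,040,000 L.
Available chlorine delivered: 4340 g × 0.909 = 3945 g as Cl₂.
Concentration rise: 3945 g / 1,040,000 L = 3.793 mg/L = 3.79 ppm.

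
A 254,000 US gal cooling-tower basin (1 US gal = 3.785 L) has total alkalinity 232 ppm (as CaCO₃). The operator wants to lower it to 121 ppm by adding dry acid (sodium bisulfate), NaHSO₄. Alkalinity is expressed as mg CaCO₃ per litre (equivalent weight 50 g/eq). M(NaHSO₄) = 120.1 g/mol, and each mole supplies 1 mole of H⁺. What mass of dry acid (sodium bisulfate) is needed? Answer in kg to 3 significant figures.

Volume: 254,000 US gal × 3.785 L/gal = 961,390 L.
Alkalinity to neutralize: (232 − 121) = 111 mg/L as CaCO₃ × 961,390 L = 106,700 g as CaCO₃.
Equivalents of H⁺ required: 106,700 ÷ 50 g/eq = 2134 eq = 2134 mol NaHSO₄.
Mass of NaHSO₄: 2134 × 120.1 = 256,300 g.

256 kg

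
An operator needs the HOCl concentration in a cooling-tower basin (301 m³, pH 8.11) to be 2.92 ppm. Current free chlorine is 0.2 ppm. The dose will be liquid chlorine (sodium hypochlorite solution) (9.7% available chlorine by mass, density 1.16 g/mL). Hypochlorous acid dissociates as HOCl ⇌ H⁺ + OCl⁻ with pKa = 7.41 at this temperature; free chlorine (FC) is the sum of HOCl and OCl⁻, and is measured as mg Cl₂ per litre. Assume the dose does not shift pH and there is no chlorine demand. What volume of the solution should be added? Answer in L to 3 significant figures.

Volume: 301 m³ = 301,000 L.
[OCl⁻]/[HOCl] = 10^(pH − pKa) = 10^(8.11 − 7.41) = 5.012; fraction as HOCl = 1/(1 + 5.012) = 0.1663.
Free chlorine required for 2.92 ppm HOCl: 2.92 / 0.1663 = 17.55 ppm.
FC to add: 17.55 − 0.2 = 17.35 mg/L as Cl₂.
Cl₂ equivalent: 17.35 mg/L × 301,000 L = 5224 g.
Product at 9.7% available Cl: 5224 / 0.097 = 53,850 g.
Volume: 53,850 g ÷ 1.16 g/mL = 46,430 mL.

46.4 L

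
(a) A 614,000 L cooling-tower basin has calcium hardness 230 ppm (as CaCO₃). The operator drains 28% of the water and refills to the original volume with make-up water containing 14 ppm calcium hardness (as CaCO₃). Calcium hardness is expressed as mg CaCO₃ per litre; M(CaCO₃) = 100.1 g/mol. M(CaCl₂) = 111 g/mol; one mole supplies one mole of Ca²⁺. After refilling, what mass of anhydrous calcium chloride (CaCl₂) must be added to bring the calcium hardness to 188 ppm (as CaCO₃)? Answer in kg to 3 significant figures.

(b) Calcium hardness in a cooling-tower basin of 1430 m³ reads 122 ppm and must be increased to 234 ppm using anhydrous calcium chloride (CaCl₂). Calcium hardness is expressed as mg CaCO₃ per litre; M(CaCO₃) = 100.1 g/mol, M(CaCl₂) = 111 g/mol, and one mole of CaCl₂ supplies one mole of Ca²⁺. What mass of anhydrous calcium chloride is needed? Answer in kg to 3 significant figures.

(a) 12.6 kg; (b) 178 kg

(a) After draining 28% and refilling: 230 × 0.72 + 14 × 0.28 = 169.52 ppm.
(a) Deficit to target: 188 − 169.52 = 18.48 mg/L.
(a) As CaCO₃: 18.48 mg/L × 614,000 L = 11,350 g; ÷ 100.1 = 113.4 mol Ca²⁺.
(a) Mass: 113.4 × 111 = 12,580 g.

(b) Volume: 1430 m³ = 1,430,000 L.
(b) Hardness to add: (234 − 122) = 112 mg/L as CaCO₃ × 1,430,000 L = 160,200 g as CaCO₃.
(b) Moles of Ca²⁺ (1 mol Ca²⁺ ≡ 1 mol CaCO₃): 160,200 / 100.1 g/mol = 1600 mol.
(b) Mass of CaCl₂: 1600 × 111 = 177,600 g.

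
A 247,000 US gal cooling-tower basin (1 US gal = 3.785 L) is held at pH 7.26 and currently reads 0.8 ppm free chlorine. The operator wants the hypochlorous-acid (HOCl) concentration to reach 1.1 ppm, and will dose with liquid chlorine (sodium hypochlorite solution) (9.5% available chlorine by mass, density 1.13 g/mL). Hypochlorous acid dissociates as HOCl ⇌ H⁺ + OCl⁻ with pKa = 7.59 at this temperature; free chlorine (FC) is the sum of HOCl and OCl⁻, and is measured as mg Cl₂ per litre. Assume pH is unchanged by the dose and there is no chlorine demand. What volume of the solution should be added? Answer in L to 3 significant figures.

Volume: 247,000 US gal × 3.785 L/gal = 934,895 L.
[OCl⁻]/[HOCl] = 10^(pH − pKa) = 10^(7.26 − 7.59) = 0.4677; fraction as HOCl = 1/(1 + 0.4677) = 0.6813.
Free chlorine required for 1.1 ppm HOCl: 1.1 / 0.6813 = 1.615 ppm.
FC to add: 1.615 − 0.8 = 0.8145 mg/L as Cl₂.
Cl₂ equivalent: 0.8145 mg/L × 934,895 L = 761.5 g.
Product at 9.5% available Cl: 761.5 / 0.095 = 8016 g.
Volume: 8016 g ÷ 1.13 g/mL = 7093 mL.

7.09 L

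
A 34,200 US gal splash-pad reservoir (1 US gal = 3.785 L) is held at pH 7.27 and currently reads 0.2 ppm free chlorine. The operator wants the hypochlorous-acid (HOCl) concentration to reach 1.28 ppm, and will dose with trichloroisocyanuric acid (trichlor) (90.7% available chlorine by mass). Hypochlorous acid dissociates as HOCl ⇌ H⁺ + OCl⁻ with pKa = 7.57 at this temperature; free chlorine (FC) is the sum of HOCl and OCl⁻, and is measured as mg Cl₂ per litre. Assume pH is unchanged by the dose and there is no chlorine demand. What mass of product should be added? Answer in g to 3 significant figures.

246 g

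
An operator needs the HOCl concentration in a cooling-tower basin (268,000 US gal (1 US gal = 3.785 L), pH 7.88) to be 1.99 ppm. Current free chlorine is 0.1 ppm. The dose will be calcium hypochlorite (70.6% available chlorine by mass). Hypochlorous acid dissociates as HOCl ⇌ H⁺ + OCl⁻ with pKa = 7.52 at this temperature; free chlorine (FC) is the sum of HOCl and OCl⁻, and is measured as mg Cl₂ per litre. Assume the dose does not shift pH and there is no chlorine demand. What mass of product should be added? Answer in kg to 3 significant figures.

9.27 kg

Volume: 268,000 US gal × 3.785 L/gal = 1,014,380 L.
[OCl⁻]/[HOCl] = 10^(pH − pKa) = 10^(7.88 − 7.52) = 2.291; fraction as HOCl = 1/(1 + 2.291) = 0.3039.
Free chlorine required for 1.99 ppm HOCl: 1.99 / 0.3039 = 6.549 ppm.
FC to add: 6.549 − 0.1 = 6.449 mg/L as Cl₂.
Cl₂ equivalent: 6.449 mg/L × 1,014,380 L = 6542 g.
Product at 70.6% available Cl: 6542 / 0.706 = 9266 g.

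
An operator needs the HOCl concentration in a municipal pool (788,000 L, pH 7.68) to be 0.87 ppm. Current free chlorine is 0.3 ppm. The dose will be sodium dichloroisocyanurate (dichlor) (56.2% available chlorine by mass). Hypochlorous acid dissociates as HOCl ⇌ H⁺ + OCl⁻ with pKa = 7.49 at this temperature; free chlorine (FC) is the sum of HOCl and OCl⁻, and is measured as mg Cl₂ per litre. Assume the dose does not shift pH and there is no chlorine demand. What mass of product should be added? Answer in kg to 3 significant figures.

[OCl⁻]/[HOCl] = 10^(pH − pKa) = 10^(7.68 − 7.49) = 1.549; fraction as HOCl = 1/(1 + 1.549) = 0.3923.
Free chlorine required for 0.87 ppm HOCl: 0.87 / 0.3923 = 2.217 ppm.
FC to add: 2.217 − 0.3 = 1.917 mg/L as Cl₂.
Cl₂ equivalent: 1.917 mg/L × 788,000 L = 1511 g.
Product at 56.2% available Cl: 1511 / 0.562 = 2689 g.

2.69 kg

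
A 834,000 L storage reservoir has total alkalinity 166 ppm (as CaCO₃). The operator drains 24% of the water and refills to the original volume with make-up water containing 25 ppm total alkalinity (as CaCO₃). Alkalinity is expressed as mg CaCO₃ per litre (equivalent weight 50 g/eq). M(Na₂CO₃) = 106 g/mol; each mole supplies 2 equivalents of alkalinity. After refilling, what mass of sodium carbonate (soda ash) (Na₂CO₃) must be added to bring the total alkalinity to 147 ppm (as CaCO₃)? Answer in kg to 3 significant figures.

13.1 kg

After draining 24% and refilling: 166 × 0.76 + 25 × 0.24 = 132.16 ppm.
Deficit to target: 147 − 132.16 = 14.84 mg/L.
As CaCO₃: 14.84 mg/L × 834,000 L = 12,380 g; ÷ 50 g/eq ÷ 2 = 123.8 mol Na₂CO₃.
Mass: 123.8 × 106 = 13,120 g.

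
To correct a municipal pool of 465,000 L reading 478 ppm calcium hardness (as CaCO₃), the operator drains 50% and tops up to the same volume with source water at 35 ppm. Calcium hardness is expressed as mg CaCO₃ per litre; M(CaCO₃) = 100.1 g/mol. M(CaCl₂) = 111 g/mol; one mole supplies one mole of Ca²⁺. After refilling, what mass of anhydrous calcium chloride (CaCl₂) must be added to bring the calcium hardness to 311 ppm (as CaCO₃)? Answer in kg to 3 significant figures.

After draining 50% and refilling: 478 × 0.50 + 35 × 0.50 = 256.5 ppm.
Deficit to target: 311 − 256.5 = 54.5 mg/L.
As CaCO₃: 54.5 mg/L × 465,000 L = 25,340 g; ÷ 100.1 = 253.2 mol Ca²⁺.
Mass: 253.2 × 111 = 28,100 g.

28.1 kg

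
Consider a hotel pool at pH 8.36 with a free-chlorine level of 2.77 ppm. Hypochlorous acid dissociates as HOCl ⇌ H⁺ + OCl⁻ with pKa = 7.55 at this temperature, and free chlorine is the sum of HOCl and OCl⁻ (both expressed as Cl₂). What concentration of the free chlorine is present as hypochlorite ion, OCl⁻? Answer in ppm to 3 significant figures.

2.40 ppm

[OCl⁻]/[HOCl] = 10^(pH − pKa) = 10^(8.36 − 7.55) = 10^0.81 = 6.457.
Fraction as HOCl = 1 / (1 + 6.457) = 0.1341.
OCl⁻ = (1 − 0.1341) × 2.77 ppm = 2.399 ppm.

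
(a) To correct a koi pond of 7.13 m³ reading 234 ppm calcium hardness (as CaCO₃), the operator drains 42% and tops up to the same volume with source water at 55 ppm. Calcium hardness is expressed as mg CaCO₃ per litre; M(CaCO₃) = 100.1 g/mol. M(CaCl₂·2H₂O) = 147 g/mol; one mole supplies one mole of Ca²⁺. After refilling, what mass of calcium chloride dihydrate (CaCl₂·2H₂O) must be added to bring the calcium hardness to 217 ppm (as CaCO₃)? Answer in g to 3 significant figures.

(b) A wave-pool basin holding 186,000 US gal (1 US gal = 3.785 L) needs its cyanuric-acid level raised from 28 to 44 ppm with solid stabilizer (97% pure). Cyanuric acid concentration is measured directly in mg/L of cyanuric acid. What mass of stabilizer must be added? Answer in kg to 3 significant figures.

(a) 609 g; (b) 11.6 kg

(a) Volume: 7.13 m³ = 7,130 L.
(a) After draining 42% and refilling: 234 × 0.58 + 55 × 0.42 = 158.82 ppm.
(a) Deficit to target: 217 − 158.82 = 58.18 mg/L.
(a) As CaCO₃: 58.18 mg/L × 7,130 L = 414.8 g; ÷ 100.1 = 4.144 mol Ca²⁺.
(a) Mass: 4.144 × 147 = 609.2 g.

(b) Volume: 186,000 US gal × 3.785 L/gal = 704,010 L.
(b) CYA to add: (44 − 28) = 16 mg/L × 704,010 L = 11,260 g cyanuric acid.
(b) At 97% purity: 11,260 / 0.97 = 11,610 g product.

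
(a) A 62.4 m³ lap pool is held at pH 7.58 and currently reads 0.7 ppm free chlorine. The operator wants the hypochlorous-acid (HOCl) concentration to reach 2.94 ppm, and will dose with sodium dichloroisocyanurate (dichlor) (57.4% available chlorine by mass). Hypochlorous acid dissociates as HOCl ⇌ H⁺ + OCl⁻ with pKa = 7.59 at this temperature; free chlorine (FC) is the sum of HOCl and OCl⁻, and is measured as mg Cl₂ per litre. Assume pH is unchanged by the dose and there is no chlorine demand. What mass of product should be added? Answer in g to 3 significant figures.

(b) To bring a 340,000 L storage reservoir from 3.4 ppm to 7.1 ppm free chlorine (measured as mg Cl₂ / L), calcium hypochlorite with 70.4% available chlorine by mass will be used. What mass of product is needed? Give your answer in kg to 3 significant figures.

(a) 556 g; (b) 1.79 kg

(a) Volume: 62.4 m³ = 62,400 L.
(a) [OCl⁻]/[HOCl] = 10^(pH − pKa) = 10^(7.58 − 7.59) = 0.9772; fraction as HOCl = 1/(1 + 0.9772) = 0.5058.
(a) Free chlorine required for 2.94 ppm HOCl: 2.94 / 0.5058 = 5.813 ppm.
(a) FC to add: 5.813 − 0.7 = 5.113 mg/L as Cl₂.
(a) Cl₂ equivalent: 5.113 mg/L × 62,400 L = 319.1 g.
(a) Product at 57.4% available Cl: 319.1 / 0.574 = 555.8 g.

(b) Chlorine deficit: 7.1 − 3.4 = 3.7 ppm = 3.7 mg/L as Cl₂.
(b) Cl₂ equivalent needed: 3.7 mg/L × 340,000 L = 1,258,000 mg = 1258 g.
(b) Product at 70.4% available chlorine: 1258 / 0.704 = 1787 g.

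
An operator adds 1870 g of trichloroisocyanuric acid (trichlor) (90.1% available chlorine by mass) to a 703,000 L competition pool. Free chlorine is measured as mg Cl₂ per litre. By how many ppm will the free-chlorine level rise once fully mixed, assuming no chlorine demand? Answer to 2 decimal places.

Available chlorine delivered: 1870 g × 0.901 = 1685 g as Cl₂.
Concentration rise: 1685 g / 703,000 L = 2.397 mg/L = 2.40 ppm.

2.40 ppm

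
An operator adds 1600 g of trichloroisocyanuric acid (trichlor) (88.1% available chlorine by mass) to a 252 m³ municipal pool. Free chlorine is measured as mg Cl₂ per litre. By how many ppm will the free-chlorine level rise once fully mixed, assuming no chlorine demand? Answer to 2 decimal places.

Volume: 252 m³ = 252,000 L.
Available chlorine delivered: 1600 g × 0.881 = 1410 g as Cl₂.
Concentration rise: 1410 g / 252,000 L = 5.594 mg/L = 5.59 ppm.

5.59 ppm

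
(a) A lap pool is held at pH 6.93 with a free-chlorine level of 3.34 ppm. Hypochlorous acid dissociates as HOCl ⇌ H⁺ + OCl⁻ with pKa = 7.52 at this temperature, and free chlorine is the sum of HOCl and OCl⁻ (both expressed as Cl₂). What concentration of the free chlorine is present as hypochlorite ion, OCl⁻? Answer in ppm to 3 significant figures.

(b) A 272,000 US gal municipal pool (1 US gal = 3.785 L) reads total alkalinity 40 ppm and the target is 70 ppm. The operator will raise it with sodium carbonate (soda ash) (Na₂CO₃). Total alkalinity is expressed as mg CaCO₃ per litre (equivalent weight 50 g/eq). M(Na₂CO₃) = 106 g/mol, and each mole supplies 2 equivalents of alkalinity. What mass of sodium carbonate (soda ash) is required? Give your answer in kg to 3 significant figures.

(a) 0.683 ppm; (b) 32.7 kg

(a) [OCl⁻]/[HOCl] = 10^(pH − pKa) = 10^(6.93 − 7.52) = 10^-0.59 = 0.257.
(a) Fraction as HOCl = 1 / (1 + 0.257) = 0.7955.
(a) OCl⁻ = (1 − 0.7955) × 3.34 ppm = 0.683 ppm.

(b) Volume: 272,000 US gal × 3.785 L/gal = 1,029,520 L.
(b) Alkalinity to add: (70 − 40) = 30 mg/L as CaCO₃ × 1,029,520 L = 30,890 g as CaCO₃.
(b) Equivalents: 30,890 g ÷ 50 g/eq = 617.7 eq.
(b) Each mole of Na₂CO₃ supplies 2 eq, so 617.7 / 2 = 308.9 mol.
(b) Mass: 308.9 mol × 106 g/mol = 32,740 g.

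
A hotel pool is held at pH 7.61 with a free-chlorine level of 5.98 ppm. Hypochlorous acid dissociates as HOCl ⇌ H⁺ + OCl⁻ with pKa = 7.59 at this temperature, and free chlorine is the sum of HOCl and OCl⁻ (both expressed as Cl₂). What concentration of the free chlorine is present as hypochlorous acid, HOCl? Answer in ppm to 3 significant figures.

[OCl⁻]/[HOCl] = 10^(pH − pKa) = 10^(7.61 − 7.59) = 10^0.02 = 1.047.
Fraction as HOCl = 1 / (1 + 1.047) = 0.4885.
HOCl = 0.4885 × 5.98 ppm = 2.921 ppm.

2.92 ppm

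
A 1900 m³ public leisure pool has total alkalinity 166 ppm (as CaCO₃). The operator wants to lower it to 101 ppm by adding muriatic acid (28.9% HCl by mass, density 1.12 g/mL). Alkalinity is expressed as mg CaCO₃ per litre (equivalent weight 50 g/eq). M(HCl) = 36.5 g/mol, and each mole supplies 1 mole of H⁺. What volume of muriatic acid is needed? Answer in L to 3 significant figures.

279 L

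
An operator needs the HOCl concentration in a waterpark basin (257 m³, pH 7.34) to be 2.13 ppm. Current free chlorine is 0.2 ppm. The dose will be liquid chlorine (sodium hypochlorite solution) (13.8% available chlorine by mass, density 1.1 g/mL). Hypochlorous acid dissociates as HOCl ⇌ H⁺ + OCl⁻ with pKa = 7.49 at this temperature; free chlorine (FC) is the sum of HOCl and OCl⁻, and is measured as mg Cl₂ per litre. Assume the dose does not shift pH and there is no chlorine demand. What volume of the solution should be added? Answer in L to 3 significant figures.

Volume: 257 m³ = 257,000 L.
[OCl⁻]/[HOCl] = 10^(pH − pKa) = 10^(7.34 − 7.49) = 0.7079; fraction as HOCl = 1/(1 + 0.7079) = 0.5855.
Free chlorine required for 2.13 ppm HOCl: 2.13 / 0.5855 = 3.638 ppm.
FC to add: 3.638 − 0.2 = 3.438 mg/L as Cl₂.
Cl₂ equivalent: 3.438 mg/L × 257,000 L = 883.5 g.
Product at 13.8% available Cl: 883.5 / 0.138 = 6403 g.
Volume: 6403 g ÷ 1.1 g/mL = 5820 mL.

5.82 L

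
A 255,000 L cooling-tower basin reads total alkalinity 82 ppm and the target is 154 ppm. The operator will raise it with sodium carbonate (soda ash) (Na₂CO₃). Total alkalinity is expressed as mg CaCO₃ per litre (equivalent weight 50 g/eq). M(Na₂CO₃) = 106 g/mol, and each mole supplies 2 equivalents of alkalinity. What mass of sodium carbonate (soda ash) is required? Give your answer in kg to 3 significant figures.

Alkalinity to add: (154 − 82) = 72 mg/L as CaCO₃ × 255,000 L = 18,360 g as CaCO₃.
Equivalents: 18,360 g ÷ 50 g/eq = 367.2 eq.
Each mole of Na₂CO₃ supplies 2 eq, so 367.2 / 2 = 183.6 mol.
Mass: 183.6 mol × 106 g/mol = 19,460 g.

19.5 kg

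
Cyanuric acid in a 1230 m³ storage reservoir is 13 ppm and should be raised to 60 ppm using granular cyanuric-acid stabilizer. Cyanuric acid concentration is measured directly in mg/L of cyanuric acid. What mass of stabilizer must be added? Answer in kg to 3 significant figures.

57.8 kg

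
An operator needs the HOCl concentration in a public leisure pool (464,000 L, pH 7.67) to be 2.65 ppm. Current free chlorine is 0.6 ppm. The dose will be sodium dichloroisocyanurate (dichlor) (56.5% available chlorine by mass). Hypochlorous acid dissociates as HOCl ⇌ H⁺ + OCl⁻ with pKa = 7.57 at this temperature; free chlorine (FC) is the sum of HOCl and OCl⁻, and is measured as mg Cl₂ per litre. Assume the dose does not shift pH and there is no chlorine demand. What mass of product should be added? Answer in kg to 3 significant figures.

4.42 kg

[OCl⁻]/[HOCl] = 10^(pH − pKa) = 10^(7.67 − 7.57) = 1.259; fraction as HOCl = 1/(1 + 1.259) = 0.4427.
Free chlorine required for 2.65 ppm HOCl: 2.65 / 0.4427 = 5.986 ppm.
FC to add: 5.986 − 0.6 = 5.386 mg/L as Cl₂.
Cl₂ equivalent: 5.386 mg/L × 464,000 L = 2499 g.
Product at 56.5% available Cl: 2499 / 0.565 = 4423 g.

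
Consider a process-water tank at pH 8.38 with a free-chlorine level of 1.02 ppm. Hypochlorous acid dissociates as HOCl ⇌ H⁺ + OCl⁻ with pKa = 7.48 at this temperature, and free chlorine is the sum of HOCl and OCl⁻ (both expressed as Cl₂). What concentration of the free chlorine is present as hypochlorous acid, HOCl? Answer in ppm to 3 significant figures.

0.114 ppm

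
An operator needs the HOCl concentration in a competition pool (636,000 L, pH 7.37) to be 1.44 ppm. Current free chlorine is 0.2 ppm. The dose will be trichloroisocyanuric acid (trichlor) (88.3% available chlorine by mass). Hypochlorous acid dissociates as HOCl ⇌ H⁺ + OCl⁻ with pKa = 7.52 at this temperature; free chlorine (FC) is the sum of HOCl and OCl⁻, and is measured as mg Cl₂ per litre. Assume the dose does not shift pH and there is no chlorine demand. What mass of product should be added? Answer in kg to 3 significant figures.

1.63 kg

[OCl⁻]/[HOCl] = 10^(pH − pKa) = 10^(7.37 − 7.52) = 0.7079; fraction as HOCl = 1/(1 + 0.7079) = 0.5855.
Free chlorine required for 1.44 ppm HOCl: 1.44 / 0.5855 = 2.459 ppm.
FC to add: 2.459 − 0.2 = 2.259 mg/L as Cl₂.
Cl₂ equivalent: 2.259 mg/L × 636,000 L = 1437 g.
Product at 88.3% available Cl: 1437 / 0.883 = 1627 g.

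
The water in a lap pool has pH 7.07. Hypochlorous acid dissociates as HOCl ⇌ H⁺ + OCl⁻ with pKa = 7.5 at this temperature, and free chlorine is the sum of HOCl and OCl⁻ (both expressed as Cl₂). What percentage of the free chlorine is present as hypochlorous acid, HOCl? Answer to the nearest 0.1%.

72.9%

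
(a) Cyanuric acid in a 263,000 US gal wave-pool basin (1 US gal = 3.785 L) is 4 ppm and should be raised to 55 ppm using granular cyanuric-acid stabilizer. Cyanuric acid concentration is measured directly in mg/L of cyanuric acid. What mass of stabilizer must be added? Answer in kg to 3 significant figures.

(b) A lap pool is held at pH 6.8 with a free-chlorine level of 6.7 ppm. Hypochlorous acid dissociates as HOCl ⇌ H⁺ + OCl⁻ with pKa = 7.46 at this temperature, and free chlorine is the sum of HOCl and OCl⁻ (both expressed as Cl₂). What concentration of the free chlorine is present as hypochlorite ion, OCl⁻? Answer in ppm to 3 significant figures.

(a) 50.8 kg; (b) 1.20 ppm

(a) Volume: 263,000 US gal × 3.785 L/gal = 995,455 L.
(a) CYA to add: (55 − 4) = 51 mg/L × 995,455 L = 50,770 g cyanuric acid.

(b) [OCl⁻]/[HOCl] = 10^(pH − pKa) = 10^(6.8 − 7.46) = 10^-0.66 = 0.2188.
(b) Fraction as HOCl = 1 / (1 + 0.2188) = 0.8205.
(b) OCl⁻ = (1 − 0.8205) × 6.7 ppm = 1.203 ppm.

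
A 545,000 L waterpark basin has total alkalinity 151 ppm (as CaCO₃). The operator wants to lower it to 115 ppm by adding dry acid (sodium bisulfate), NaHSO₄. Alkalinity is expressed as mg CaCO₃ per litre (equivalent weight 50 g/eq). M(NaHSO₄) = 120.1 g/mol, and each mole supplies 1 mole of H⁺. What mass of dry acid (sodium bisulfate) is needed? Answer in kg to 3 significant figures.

Alkalinity to neutralize: (151 − 115) = 36 mg/L as CaCO₃ × 545,000 L = 19,620 g as CaCO₃.
Equivalents of H⁺ required: 19,620 ÷ 50 g/eq = 392.4 eq = 392.4 mol NaHSO₄.
Mass of NaHSO₄: 392.4 × 120.1 = 47,130 g.

47.1 kg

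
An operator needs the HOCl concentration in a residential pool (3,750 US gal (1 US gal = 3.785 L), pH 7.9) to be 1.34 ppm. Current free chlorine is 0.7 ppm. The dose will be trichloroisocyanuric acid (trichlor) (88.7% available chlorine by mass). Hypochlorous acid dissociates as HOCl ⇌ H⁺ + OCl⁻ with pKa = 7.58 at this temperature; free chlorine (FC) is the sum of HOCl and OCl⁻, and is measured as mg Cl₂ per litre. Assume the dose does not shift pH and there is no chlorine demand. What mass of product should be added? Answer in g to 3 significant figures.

55.0 g

Volume: 3,750 US gal × 3.785 L/gal = 14,194 L.
[OCl⁻]/[HOCl] = 10^(pH − pKa) = 10^(7.9 − 7.58) = 2.089; fraction as HOCl = 1/(1 + 2.089) = 0.3237.
Free chlorine required for 1.34 ppm HOCl: 1.34 / 0.3237 = 4.14 ppm.
FC to add: 4.14 − 0.7 = 3.44 mg/L as Cl₂.
Cl₂ equivalent: 3.44 mg/L × 14,194 L = 48.82 g.
Product at 88.7% available Cl: 48.82 / 0.887 = 55.04 g.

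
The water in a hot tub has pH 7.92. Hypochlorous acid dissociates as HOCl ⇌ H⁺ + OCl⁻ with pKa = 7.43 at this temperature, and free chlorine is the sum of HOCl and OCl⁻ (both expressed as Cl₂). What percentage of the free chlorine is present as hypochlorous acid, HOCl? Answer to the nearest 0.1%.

[OCl⁻]/[HOCl] = 10^(pH − pKa) = 10^(7.92 − 7.43) = 10^0.49 = 3.09.
Fraction as HOCl = 1 / (1 + 3.09) = 0.2445.

24.4%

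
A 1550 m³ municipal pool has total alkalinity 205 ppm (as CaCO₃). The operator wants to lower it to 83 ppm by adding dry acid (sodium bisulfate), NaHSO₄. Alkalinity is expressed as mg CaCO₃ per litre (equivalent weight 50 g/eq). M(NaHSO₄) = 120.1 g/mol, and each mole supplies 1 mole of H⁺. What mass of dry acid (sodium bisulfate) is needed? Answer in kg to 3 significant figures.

Volume: 1550 m³ = 1,550,000 L.
Alkalinity to neutralize: (205 − 83) = 122 mg/L as CaCO₃ × 1,550,000 L = 189,100 g as CaCO₃.
Equivalents of H⁺ required: 189,100 ÷ 50 g/eq = 3782 eq = 3782 mol NaHSO₄.
Mass of NaHSO₄: 3782 × 120.1 = 454,200 g.

454 kg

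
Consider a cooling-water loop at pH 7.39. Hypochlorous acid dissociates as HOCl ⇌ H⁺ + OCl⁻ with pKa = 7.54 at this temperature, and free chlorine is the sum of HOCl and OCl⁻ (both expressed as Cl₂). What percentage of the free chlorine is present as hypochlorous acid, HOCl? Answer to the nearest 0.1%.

58.5%

[OCl⁻]/[HOCl] = 10^(pH − pKa) = 10^(7.39 − 7.54) = 10^-0.15 = 0.7079.
Fraction as HOCl = 1 / (1 + 0.7079) = 0.5855.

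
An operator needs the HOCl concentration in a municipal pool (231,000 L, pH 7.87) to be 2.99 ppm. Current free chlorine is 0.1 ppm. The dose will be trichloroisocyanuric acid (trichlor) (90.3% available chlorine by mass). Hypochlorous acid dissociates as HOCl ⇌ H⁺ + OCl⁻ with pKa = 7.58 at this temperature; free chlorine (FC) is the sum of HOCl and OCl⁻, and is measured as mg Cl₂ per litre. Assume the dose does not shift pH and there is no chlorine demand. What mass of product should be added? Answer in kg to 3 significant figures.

2.23 kg

[OCl⁻]/[HOCl] = 10^(pH − pKa) = 10^(7.87 − 7.58) = 1.95; fraction as HOCl = 1/(1 + 1.95) = 0.339.
Free chlorine required for 2.99 ppm HOCl: 2.99 / 0.339 = 8.82 ppm.
FC to add: 8.82 − 0.1 = 8.72 mg/L as Cl₂.
Cl₂ equivalent: 8.72 mg/L × 231,000 L = 2014 g.
Product at 90.3% available Cl: 2014 / 0.903 = 2231 g.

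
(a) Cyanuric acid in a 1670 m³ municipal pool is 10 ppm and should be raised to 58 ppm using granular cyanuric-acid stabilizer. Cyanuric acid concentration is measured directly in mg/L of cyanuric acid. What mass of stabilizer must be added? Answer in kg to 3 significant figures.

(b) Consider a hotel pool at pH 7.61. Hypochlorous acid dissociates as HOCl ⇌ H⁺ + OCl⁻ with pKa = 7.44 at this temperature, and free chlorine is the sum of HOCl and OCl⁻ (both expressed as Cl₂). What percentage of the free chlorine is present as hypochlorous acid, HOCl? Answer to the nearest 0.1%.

(a) 80.2 kg; (b) 40.3%

(a) Volume: 1670 m³ = 1,670,000 L.
(a) CYA to add: (58 − 10) = 48 mg/L × 1,670,000 L = 80,160 g cyanuric acid.

(b) [OCl⁻]/[HOCl] = 10^(pH − pKa) = 10^(7.61 − 7.44) = 10^0.17 = 1.479.
(b) Fraction as HOCl = 1 / (1 + 1.479) = 0.4034.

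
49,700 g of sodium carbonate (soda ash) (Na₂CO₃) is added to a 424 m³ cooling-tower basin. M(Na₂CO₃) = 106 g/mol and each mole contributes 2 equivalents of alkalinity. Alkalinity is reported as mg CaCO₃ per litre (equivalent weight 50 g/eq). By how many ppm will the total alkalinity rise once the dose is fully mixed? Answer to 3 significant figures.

111 ppm

Volume: 424 m³ = 424,000 L.
Moles of Na₂CO₃: 49,700 g ÷ 106 g/mol = 468.9 mol → 937.7 eq of alkalinity.
As CaCO₃: 937.7 eq × 50 g/eq = 46,890 g.
Rise: 46,890 g / 424,000 L × 1000 = 110.6 mg/L.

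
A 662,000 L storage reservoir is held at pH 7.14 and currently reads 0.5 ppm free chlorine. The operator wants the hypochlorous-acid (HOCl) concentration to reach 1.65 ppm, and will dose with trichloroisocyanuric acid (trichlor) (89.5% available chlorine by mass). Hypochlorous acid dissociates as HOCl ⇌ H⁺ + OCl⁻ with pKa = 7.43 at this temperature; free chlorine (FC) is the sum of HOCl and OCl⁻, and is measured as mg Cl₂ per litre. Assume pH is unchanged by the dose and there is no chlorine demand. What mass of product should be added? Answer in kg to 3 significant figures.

1.48 kg

[OCl⁻]/[HOCl] = 10^(pH − pKa) = 10^(7.14 − 7.43) = 0.5129; fraction as HOCl = 1/(1 + 0.5129) = 0.661.
Free chlorine required for 1.65 ppm HOCl: 1.65 / 0.661 = 2.496 ppm.
FC to add: 2.496 − 0.5 = 1.996 mg/L as Cl₂.
Cl₂ equivalent: 1.996 mg/L × 662,000 L = 1321 g.
Product at 89.5% available Cl: 1321 / 0.895 = 1477 g.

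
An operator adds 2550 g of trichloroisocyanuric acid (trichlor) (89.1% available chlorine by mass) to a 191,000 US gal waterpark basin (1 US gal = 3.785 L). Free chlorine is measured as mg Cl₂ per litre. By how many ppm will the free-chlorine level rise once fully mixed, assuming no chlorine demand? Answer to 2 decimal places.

3.14 ppm

Volume: 191,000 US gal × 3.785 L/gal = 722,935 L.
Available chlorine delivered: 2550 g × 0.891 = 2272 g as Cl₂.
Concentration rise: 2272 g / 722,935 L = 3.143 mg/L = 3.14 ppm.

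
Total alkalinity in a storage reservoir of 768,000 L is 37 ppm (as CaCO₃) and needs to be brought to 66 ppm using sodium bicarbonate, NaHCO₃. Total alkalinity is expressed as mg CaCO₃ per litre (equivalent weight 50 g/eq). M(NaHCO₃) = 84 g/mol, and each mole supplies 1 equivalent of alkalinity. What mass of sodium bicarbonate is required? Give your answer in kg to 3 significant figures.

Alkalinity to add: (66 − 37) = 29 mg/L as CaCO₃ × 768,000 L = 22,270 g as CaCO₃.
Equivalents: 22,270 g ÷ 50 g/eq = 445.4 eq.
NaHCO₃ supplies 1 eq per mole → 445.4 mol.
Mass: 445.4 mol × 84 g/mol = 37,420 g.

37.4 kg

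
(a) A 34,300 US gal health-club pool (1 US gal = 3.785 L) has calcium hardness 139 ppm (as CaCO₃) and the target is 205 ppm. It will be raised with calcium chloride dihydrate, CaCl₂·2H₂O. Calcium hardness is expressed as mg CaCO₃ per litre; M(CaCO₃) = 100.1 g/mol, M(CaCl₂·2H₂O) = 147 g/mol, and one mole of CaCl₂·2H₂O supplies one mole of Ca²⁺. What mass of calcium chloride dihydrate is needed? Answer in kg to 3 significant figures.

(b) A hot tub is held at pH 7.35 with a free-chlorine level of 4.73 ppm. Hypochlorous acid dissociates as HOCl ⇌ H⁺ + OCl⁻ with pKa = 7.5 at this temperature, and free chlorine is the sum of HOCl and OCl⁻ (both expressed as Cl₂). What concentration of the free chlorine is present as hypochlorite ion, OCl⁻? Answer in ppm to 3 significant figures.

(a) 12.6 kg; (b) 1.96 ppm

(a) Volume: 34,300 US gal × 3.785 L/gal = 129,826 L.
(a) Hardness to add: (205 − 139) = 66 mg/L as CaCO₃ × 129,826 L = 8568 g as CaCO₃.
(a) Moles of Ca²⁺ (1 mol Ca²⁺ ≡ 1 mol CaCO₃): 8568 / 100.1 g/mol = 85.6 mol.
(a) Mass of CaCl₂·2H₂O: 85.6 × 147 = 12,580 g.

(b) [OCl⁻]/[HOCl] = 10^(pH − pKa) = 10^(7.35 − 7.5) = 10^-0.15 = 0.7079.
(b) Fraction as HOCl = 1 / (1 + 0.7079) = 0.5855.
(b) OCl⁻ = (1 − 0.5855) × 4.73 ppm = 1.961 ppm.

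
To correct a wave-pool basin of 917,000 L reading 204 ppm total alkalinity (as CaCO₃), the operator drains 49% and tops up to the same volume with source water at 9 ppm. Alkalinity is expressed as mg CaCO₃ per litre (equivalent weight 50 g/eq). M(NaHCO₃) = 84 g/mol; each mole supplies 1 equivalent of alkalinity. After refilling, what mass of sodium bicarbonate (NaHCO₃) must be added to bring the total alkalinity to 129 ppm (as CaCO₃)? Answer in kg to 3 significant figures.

After draining 49% and refilling: 204 × 0.51 + 9 × 0.49 = 108.45 ppm.
Deficit to target: 129 − 108.45 = 20.55 mg/L.
As CaCO₃: 20.55 mg/L × 917,000 L = 18,840 g; ÷ 50 g/eq ÷ 1 = 376.9 mol NaHCO₃.
Mass: 376.9 × 84 = 31,660 g.

31.7 kg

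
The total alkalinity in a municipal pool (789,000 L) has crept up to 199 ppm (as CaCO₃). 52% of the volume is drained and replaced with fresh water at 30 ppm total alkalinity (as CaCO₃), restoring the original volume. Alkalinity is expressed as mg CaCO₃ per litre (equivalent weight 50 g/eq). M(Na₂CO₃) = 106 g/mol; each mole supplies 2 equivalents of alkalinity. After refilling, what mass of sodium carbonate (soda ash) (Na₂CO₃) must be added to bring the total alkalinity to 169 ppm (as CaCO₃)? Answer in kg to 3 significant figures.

After draining 52% and refilling: 199 × 0.48 + 30 × 0.52 = 111.12 ppm.
Deficit to target: 169 − 111.12 = 57.88 mg/L.
As CaCO₃: 57.88 mg/L × 789,000 L = 45,670 g; ÷ 50 g/eq ÷ 2 = 456.7 mol Na₂CO₃.
Mass: 456.7 × 106 = 48,410 g.

48.4 kg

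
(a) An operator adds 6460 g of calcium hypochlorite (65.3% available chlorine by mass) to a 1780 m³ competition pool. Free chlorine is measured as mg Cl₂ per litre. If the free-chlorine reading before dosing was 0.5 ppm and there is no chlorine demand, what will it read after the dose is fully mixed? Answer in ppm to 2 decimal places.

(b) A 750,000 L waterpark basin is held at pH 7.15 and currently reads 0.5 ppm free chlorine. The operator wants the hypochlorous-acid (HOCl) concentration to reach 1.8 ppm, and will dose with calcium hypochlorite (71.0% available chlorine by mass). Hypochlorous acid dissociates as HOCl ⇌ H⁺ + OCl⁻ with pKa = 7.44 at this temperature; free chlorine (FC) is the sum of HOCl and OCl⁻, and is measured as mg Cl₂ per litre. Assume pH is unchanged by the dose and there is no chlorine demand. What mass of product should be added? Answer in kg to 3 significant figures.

(a) Volume: 1780 m³ = 1,780,000 L.
(a) Available chlorine delivered: 6460 g × 0.653 = 4218 g as Cl₂.
(a) Concentration rise: 4218 g / 1,780,000 L = 2.37 mg/L = 2.37 ppm.
(a) Final FC: 0.5 + 2.37 = 2.87 ppm.

(b) [OCl⁻]/[HOCl] = 10^(pH − pKa) = 10^(7.15 − 7.44) = 0.5129; fraction as HOCl = 1/(1 + 0.5129) = 0.661.
(b) Free chlorine required for 1.8 ppm HOCl: 1.8 / 0.661 = 2.723 ppm.
(b) FC to add: 2.723 − 0.5 = 2.223 mg/L as Cl₂.
(b) Cl₂ equivalent: 2.223 mg/L × 750,000 L = 1667 g.
(b) Product at 71.0% available Cl: 1667 / 0.71 = 2348 g.

(a) 2.87 ppm; (b) 2.35 kg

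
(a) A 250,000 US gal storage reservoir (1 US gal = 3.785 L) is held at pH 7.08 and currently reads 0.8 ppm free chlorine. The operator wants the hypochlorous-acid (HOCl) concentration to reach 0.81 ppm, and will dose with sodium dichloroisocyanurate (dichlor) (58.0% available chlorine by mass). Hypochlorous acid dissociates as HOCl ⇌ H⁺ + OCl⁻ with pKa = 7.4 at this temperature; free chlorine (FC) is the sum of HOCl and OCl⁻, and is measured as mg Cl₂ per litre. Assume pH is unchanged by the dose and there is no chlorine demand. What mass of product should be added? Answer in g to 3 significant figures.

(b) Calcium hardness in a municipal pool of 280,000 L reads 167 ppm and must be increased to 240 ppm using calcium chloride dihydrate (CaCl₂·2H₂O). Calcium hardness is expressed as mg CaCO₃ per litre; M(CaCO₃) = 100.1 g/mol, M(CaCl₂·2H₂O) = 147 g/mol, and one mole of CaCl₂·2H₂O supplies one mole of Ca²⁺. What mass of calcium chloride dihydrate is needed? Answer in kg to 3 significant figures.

(a) Volume: 250,000 US gal × 3.785 L/gal = 946,250 L.
(a) [OCl⁻]/[HOCl] = 10^(pH − pKa) = 10^(7.08 − 7.4) = 0.4786; fraction as HOCl = 1/(1 + 0.4786) = 0.6763.
(a) Free chlorine required for 0.81 ppm HOCl: 0.81 / 0.6763 = 1.198 ppm.
(a) FC to add: 1.198 − 0.8 = 0.3977 mg/L as Cl₂.
(a) Cl₂ equivalent: 0.3977 mg/L × 946,250 L = 376.3 g.
(a) Product at 58.0% available Cl: 376.3 / 0.58 = 648.8 g.

(b) Hardness to add: (240 − 167) = 73 mg/L as CaCO₃ × 280,000 L = 20,440 g as CaCO₃.
(b) Moles of Ca²⁺ (1 mol Ca²⁺ ≡ 1 mol CaCO₃): 20,440 / 100.1 g/mol = 204.2 mol.
(b) Mass of CaCl₂·2H₂O: 204.2 × 147 = 30,020 g.

(a) 649 g; (b) 30.0 kg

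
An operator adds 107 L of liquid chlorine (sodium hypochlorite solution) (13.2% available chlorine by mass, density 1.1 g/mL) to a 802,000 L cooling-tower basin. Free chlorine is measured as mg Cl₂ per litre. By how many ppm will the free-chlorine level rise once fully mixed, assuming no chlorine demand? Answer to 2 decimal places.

19.37 ppm

Mass of solution: 107 L × 1000 mL/L × 1.1 g/mL = 117,700 g.
Available chlorine delivered: 117,700 g × 0.132 = 15,540 g as Cl₂.
Concentration rise: 15,540 g / 802,000 L = 19.37 mg/L = 19.37 ppm.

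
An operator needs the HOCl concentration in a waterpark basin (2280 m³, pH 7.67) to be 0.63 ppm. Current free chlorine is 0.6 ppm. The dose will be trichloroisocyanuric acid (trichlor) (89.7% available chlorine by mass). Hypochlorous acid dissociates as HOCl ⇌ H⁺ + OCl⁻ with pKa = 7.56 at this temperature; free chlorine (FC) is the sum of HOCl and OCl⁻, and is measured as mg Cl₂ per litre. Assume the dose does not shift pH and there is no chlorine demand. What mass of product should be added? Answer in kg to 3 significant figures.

2.14 kg

Volume: 2280 m³ = 2,280,000 L.
[OCl⁻]/[HOCl] = 10^(pH − pKa) = 10^(7.67 − 7.56) = 1.288; fraction as HOCl = 1/(1 + 1.288) = 0.437.
Free chlorine required for 0.63 ppm HOCl: 0.63 / 0.437 = 1.442 ppm.
FC to add: 1.442 − 0.6 = 0.8416 mg/L as Cl₂.
Cl₂ equivalent: 0.8416 mg/L × 2,280,000 L = 1919 g.
Product at 89.7% available Cl: 1919 / 0.897 = 2139 g.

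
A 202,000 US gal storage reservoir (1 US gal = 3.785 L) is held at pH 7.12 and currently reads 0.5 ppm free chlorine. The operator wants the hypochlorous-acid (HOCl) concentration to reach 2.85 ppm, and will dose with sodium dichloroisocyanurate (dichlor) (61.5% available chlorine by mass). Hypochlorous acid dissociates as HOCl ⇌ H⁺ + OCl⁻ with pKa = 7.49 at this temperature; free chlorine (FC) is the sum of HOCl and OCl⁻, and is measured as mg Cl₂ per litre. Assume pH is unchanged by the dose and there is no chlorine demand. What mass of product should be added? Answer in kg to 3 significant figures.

Volume: 202,000 US gal × 3.785 L/gal = 764,570 L.
[OCl⁻]/[HOCl] = 10^(pH − pKa) = 10^(7.12 − 7.49) = 0.4266; fraction as HOCl = 1/(1 + 0.4266) = 0.701.
Free chlorine required for 2.85 ppm HOCl: 2.85 / 0.701 = 4.066 ppm.
FC to add: 4.066 − 0.5 = 3.566 mg/L as Cl₂.
Cl₂ equivalent: 3.566 mg/L × 764,570 L = 2726 g.
Product at 61.5% available Cl: 2726 / 0.615 = 4433 g.

4.43 kg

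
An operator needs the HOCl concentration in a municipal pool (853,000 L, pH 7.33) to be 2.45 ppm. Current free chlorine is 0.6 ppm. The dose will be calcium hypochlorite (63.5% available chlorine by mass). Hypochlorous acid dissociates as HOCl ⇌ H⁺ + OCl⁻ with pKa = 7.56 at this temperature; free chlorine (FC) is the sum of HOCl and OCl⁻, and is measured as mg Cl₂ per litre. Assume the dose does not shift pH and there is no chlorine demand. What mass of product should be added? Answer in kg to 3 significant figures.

4.42 kg

[OCl⁻]/[HOCl] = 10^(pH − pKa) = 10^(7.33 − 7.56) = 0.5888; fraction as HOCl = 1/(1 + 0.5888) = 0.6294.
Free chlorine required for 2.45 ppm HOCl: 2.45 / 0.6294 = 3.893 ppm.
FC to add: 3.893 − 0.6 = 3.293 mg/L as Cl₂.
Cl₂ equivalent: 3.293 mg/L × 853,000 L = 2809 g.
Product at 63.5% available Cl: 2809 / 0.635 = 4423 g.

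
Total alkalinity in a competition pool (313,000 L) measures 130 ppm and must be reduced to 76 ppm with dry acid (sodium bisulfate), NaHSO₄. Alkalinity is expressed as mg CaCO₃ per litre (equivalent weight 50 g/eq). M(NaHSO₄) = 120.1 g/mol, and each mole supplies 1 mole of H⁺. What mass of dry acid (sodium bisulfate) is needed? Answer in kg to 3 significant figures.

40.6 kg

Alkalinity to neutralize: (130 − 76) = 54 mg/L as CaCO₃ × 313,000 L = 16,900 g as CaCO₃.
Equivalents of H⁺ required: 16,900 ÷ 50 g/eq = 338 eq = 338 mol NaHSO₄.
Mass of NaHSO₄: 338 × 120.1 = 40,600 g.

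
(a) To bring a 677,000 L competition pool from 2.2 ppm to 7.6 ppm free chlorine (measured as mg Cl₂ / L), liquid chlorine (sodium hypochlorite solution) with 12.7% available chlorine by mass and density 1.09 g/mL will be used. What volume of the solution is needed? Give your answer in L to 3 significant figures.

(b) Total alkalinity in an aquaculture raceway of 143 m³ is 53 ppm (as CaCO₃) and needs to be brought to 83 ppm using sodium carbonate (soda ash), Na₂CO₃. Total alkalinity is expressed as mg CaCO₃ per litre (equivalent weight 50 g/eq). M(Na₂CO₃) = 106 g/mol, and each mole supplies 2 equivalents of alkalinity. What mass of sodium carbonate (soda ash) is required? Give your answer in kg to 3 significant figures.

(a) Chlorine deficit: 7.6 − 2.2 = 5.4 ppm = 5.4 mg/L as Cl₂.
(a) Cl₂ equivalent needed: 5.4 mg/L × 677,000 L = 3,656,000 mg = 3656 g.
(a) Product at 12.7% available chlorine: 3656 / 0.127 = 28,790 g.
(a) Volume at density 1.09 g/mL: 28,790 g ÷ 1.09 g/mL = 26,410 mL.

(b) Volume: 143 m³ = 143,000 L.
(b) Alkalinity to add: (83 − 53) = 30 mg/L as CaCO₃ × 143,000 L = 4290 g as CaCO₃.
(b) Equivalents: 4290 g ÷ 50 g/eq = 85.8 eq.
(b) Each mole of Na₂CO₃ supplies 2 eq, so 85.8 / 2 = 42.9 mol.
(b) Mass: 42.9 mol × 106 g/mol = 4547 g.

(a) 26.4 L; (b) 4.55 kg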